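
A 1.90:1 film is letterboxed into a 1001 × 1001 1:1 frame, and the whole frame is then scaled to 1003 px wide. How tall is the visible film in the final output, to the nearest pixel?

In the 1001×1001 frame the film fills the width: height = 1001 / 1.900 ≈ 526.84 px.
The frame scales by 1003/1001 = 1.0020; 526.84 × 1.0020 ≈ 527.89 px.

528 px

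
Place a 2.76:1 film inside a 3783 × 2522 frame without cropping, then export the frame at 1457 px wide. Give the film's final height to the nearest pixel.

In the 3783×2522 frame the film fills the width: height = 3783 / 2.760 ≈ 1370.65 px.
Resizing to 1457 px wide multiplies everything by 0.3851: 1370.65 → 527.90 px.

528 px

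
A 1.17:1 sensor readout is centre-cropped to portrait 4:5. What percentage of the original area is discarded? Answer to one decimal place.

The height stays; only width is cut (since portrait 4:5 is narrower than 1.17:1).
Area ratio = (0.800)/(1.170) = 68.38%; the remaining 31.62% is cropped out.

31.6%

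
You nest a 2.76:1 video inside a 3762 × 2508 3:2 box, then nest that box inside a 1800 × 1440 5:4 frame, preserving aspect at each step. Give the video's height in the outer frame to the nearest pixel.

First fit — 2.76:1 into 3762×2508 spans the width: 3762.00 × 1363.04.
The 3:2 canvas is width-limited in 1800×1440, giving 1800.00 × 1200.00; scale factor 0.4785.
So the video's height is 1363.04 × 0.4785 ≈ 652.17.

652 px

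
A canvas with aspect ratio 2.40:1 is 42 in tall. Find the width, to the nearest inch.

At 2.40:1, 42 × 2.400 ≈ 100.80.

101 in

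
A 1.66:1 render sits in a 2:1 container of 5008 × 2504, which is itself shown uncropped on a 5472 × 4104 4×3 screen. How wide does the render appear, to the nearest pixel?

Inside the 5008×2504 canvas the render is height-limited at 4156.64 × 2504.00.
The 2:1 canvas is width-limited in 5472×4104, giving 5472.00 × 2736.00; scale factor 1.0927.
Applying the same ×1.0927: 4156.64 → 4541.76.

4542 px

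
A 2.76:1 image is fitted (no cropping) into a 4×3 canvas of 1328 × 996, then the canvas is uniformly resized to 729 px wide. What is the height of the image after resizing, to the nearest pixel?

Fitted into 1328×996, the image spans the width; its height is 1328 / 2.760 ≈ 481.16 px.
Resizing to 729 px wide multiplies everything by 0.5489: 481.16 → 264.13 px.

264 px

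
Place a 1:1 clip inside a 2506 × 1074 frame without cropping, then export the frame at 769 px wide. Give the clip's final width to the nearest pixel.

In the 2506×1074 frame the clip fills the height: width = 1074 × 1/1 ≈ 1074.00 px.
Resizing to 769 px wide multiplies everything by 0.3069: 1074.00 → 329.57 px.

330 px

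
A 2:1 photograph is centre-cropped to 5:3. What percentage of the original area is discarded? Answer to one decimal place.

16.7%

The height stays; only width is cut (since 5:3 is narrower than 2:1).
Fraction kept = (1.667)/(2.000) ≈ 83.33%, so 16.67% is lost.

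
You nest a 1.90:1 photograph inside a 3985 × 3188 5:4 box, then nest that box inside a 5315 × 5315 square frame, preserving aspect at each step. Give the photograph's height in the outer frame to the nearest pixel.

1.90:1 in 3985×3188: fills the width, so the photograph is 3985.00 × 2097.37.
5:4 in 5315×5315: fills the width, so the intermediate becomes 5315.00 × 4252.00 — a scale of ×1.3338.
The photograph scales with it: height 2097.37 × 1.3338 ≈ 2797.37.

2797 px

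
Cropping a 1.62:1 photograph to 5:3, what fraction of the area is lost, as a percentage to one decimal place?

The width stays; only height is cut (since 5:3 is wider than 1.62:1).
Area ratio = (1.620)/(1.667) = 97.20%; the remaining 2.80% is cropped out.

2.8%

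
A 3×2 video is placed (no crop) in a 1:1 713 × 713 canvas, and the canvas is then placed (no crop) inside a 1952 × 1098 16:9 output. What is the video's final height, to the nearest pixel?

3×2 in 713×713: fills the width, so the video is 713.00 × 475.33.
1:1 in 1952×1098: fills the height, so the intermediate becomes 1098.00 × 1098.00 — a scale of ×1.5400.
So the video's height is 475.33 × 1.5400 ≈ 732.00.

732 px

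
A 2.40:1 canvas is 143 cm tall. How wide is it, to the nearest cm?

143 × 2.400 = 343.20.

343 cm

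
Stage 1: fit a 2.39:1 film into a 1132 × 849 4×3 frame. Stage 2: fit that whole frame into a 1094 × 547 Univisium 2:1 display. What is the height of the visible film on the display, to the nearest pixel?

305 px

Inside the 1132×849 canvas the film is width-limited at 1132.00 × 473.64.
Second fit — the 4×3 canvas into 1094×547 spans the height: 729.33 × 547.00 (×0.6443 from 1132×849).
Applying the same ×0.6443: 473.64 → 305.16.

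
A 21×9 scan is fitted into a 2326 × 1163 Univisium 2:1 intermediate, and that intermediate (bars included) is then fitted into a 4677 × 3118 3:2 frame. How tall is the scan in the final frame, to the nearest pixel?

2004 px

Inside the 2326×1163 canvas the scan is width-limited at 2326.00 × 996.86.
Second fit — the Univisium 2:1 canvas into 4677×3118 spans the width: 4677.00 × 2338.50 (×2.0107 from 2326×1163).
The scan scales with it: height 996.86 × 2.0107 ≈ 2004.43.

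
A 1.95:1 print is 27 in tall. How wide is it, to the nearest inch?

53 in

At 1.95:1, 27 × 1.950 ≈ 52.65.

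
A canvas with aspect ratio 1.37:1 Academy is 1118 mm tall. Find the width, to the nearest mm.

At 1.37:1 Academy, 1118 × 1.370 ≈ 1531.66.

1532 mm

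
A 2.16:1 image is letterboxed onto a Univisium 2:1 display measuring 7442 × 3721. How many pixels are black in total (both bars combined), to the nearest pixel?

2051236 pixels

2.16:1 (2.160) > Univisium 2:1 (2.000), so the image fills the width.
The image is 7442 / 2.160 ≈ 3445.3704 px tall.
3721 − 3445.3704 = 275.6296 px of bars.
Across the 7442-px span: 275.6296 × 7442 ≈ 2051236 px.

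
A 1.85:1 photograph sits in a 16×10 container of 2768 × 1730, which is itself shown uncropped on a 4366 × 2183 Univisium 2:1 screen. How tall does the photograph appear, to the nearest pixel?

1888 px

Inside the 2768×1730 canvas the photograph is width-limited at 2768.00 × 1496.22.
Second fit — the 16×10 canvas into 4366×2183 spans the height: 3492.80 × 2183.00 (×1.2618 from 2768×1730).
Applying the same ×1.2618: 1496.22 → 1888.00.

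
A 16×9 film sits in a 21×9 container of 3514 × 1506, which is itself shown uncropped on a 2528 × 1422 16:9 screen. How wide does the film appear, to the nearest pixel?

16×9 in 3514×1506: fills the height, so the film is 2677.33 × 1506.00.
The 21×9 canvas is width-limited in 2528×1422, giving 2528.00 × 1083.43; scale factor 0.7194.
So the film's width is 2677.33 × 0.7194 ≈ 1926.10.

1926 px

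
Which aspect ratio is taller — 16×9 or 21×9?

16×9

16×9 = 1.778 and 21×9 = 2.333; 2.333 > 1.778. The smaller width-to-height ratio is the taller frame.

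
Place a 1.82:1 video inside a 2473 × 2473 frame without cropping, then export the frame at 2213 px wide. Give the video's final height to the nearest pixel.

1216 px

In the 2473×2473 frame the video fills the width: height = 2473 / 1.820 ≈ 1358.79 px.
Scaling 2473 → 2213 is ×0.8949, so the height becomes 1358.79 × 0.8949 ≈ 1215.93 px.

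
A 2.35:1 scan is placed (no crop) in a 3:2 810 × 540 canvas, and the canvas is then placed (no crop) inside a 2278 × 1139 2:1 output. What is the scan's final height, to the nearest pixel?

2.35:1 in 810×540: fills the width, so the scan is 810.00 × 344.68.
Second fit — the 3:2 canvas into 2278×1139 spans the height: 1708.50 × 1139.00 (×2.1093 from 810×540).
So the scan's height is 344.68 × 2.1093 ≈ 727.02.

727 px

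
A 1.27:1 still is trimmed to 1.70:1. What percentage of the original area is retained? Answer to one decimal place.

74.7%

1.70:1 is wider than 1.27:1, so the crop keeps the full width and trims the height.
(1.270)/(1.700) ≈ 0.747 of the area survives.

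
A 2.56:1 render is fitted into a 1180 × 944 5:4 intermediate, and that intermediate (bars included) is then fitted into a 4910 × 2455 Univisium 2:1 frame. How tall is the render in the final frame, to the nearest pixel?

1199 px

First fit — 2.56:1 into 1180×944 spans the width: 1180.00 × 460.94.
The 5:4 canvas is height-limited in 4910×2455, giving 3068.75 × 2455.00; scale factor 2.6006.
The render scales with it: height 460.94 × 2.6006 ≈ 1198.73.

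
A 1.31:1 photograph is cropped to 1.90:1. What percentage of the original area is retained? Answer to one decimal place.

68.9%

1.90:1 is wider than 1.31:1, so the crop keeps the full width and trims the height.
Area ratio = (1.310)/(1.900) = 68.95% retained.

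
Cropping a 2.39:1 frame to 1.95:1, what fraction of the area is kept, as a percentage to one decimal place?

1.95:1 is narrower than 2.39:1, so the crop keeps the full height and trims the width.
(1.950)/(2.390) ≈ 0.816 of the area survives.

81.6%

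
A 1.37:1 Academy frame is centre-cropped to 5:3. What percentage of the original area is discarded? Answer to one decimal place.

Going from 1.37:1 Academy to 5:3 means cutting height while keeping width.
Fraction kept = (1.370)/(1.667) ≈ 82.20%, so 17.80% is lost.

17.8%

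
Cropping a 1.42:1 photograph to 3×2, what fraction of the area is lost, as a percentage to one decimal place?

5.3%

Going from 1.42:1 to 3×2 means cutting height while keeping width.
Fraction kept = (1.420)/(1.500) ≈ 94.67%, so 5.33% is lost.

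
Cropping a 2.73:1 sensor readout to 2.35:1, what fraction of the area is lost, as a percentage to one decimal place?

2.35:1 is narrower than 2.73:1, so the crop keeps the full height and trims the width.
Fraction kept = (2.350)/(2.730) ≈ 86.08%, so 13.92% is lost.

13.9%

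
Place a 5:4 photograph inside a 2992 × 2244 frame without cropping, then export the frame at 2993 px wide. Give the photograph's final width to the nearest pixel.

In the 2992×2244 frame the photograph fills the height: width = 2244 × 5/4 ≈ 2805.00 px.
Resizing to 2993 px wide multiplies everything by 1.0003: 2805.00 → 2805.94 px.

2806 px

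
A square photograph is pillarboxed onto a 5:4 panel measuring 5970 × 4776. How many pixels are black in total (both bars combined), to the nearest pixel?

5702544 pixels

square (1.000) < 5:4 (1.250), so the photograph fills the height.
The photograph is 4776 × 1/1 ≈ 4776.0000 px wide.
5970 − 4776.0000 = 1194.0000 px of bars.
Bar area = 1194.0000 × 4776 ≈ 5702544 px.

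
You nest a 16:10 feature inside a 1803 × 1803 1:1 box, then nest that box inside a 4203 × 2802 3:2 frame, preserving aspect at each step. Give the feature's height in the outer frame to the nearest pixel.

Inside the 1803×1803 canvas the feature is width-limited at 1803.00 × 1126.88.
The 1:1 canvas is height-limited in 4203×2802, giving 2802.00 × 2802.00; scale factor 1.5541.
The feature scales with it: height 1126.88 × 1.5541 ≈ 1751.25.

1751 px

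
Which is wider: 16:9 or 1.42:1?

16:9

16:9 = 1.778 and 1.42; 1.778 > 1.42.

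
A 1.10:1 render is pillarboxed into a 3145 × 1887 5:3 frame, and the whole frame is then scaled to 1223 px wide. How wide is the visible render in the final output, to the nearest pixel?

807 px

Fitted into 3145×1887, the render spans the height; its width is 1887 × 1.100 ≈ 2075.70 px.
The frame scales by 1223/3145 = 0.3889; 2075.70 × 0.3889 ≈ 807.18 px.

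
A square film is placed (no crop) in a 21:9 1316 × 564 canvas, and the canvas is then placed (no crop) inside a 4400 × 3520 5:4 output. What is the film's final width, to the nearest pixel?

1886 px

square in 1316×564: fills the height, so the film is 564.00 × 564.00.
Second fit — the 21:9 canvas into 4400×3520 spans the width: 4400.00 × 1885.71 (×3.3435 from 1316×564).
So the film's width is 564.00 × 3.3435 ≈ 1885.71.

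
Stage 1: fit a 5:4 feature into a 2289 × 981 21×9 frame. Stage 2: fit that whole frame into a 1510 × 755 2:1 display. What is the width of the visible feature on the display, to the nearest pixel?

809 px

Inside the 2289×981 canvas the feature is height-limited at 1226.25 × 981.00.
The 21×9 canvas is width-limited in 1510×755, giving 1510.00 × 647.14; scale factor 0.6597.
Applying the same ×0.6597: 1226.25 → 808.93.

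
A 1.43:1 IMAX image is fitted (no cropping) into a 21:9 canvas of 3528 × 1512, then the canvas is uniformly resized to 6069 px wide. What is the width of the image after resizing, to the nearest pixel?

3719 px

At 3528×1512 the image is height-limited, so width = 1512 × 1.430 ≈ 2162.16 px.
Scaling 3528 → 6069 is ×1.7202, so the width becomes 2162.16 × 1.7202 ≈ 3719.43 px.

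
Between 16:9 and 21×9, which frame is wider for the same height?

16:9 = 1.778 and 21×9 = 2.333; 2.333 > 1.778.

21×9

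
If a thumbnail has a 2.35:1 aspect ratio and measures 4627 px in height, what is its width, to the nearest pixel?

10873 px

4627 × 2.350 = 10873.45.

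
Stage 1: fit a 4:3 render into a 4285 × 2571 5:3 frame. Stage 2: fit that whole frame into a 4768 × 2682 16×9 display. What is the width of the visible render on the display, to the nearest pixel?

3576 px

Inside the 4285×2571 canvas the render is height-limited at 3428.00 × 2571.00.
5:3 in 4768×2682: fills the height, so the intermediate becomes 4470.00 × 2682.00 — a scale of ×1.0432.
So the render's width is 3428.00 × 1.0432 ≈ 3576.00.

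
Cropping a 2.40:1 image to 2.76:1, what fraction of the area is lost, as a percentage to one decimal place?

13.0%

The width stays; only height is cut (since 2.76:1 is wider than 2.40:1).
Area ratio = (2.400)/(2.760) = 86.96%; the remaining 13.04% is cropped out.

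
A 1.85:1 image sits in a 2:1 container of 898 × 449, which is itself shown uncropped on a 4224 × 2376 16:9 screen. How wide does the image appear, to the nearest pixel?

Inside the 898×449 canvas the image is height-limited at 830.65 × 449.00.
Second fit — the 2:1 canvas into 4224×2376 spans the width: 4224.00 × 2112.00 (×4.7038 from 898×449).
Applying the same ×4.7038: 830.65 → 3907.20.

3907 px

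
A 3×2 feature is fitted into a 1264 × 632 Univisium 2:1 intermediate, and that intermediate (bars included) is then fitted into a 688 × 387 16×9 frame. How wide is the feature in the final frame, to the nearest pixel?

516 px

3×2 in 1264×632: fills the height, so the feature is 948.00 × 632.00.
The Univisium 2:1 canvas is width-limited in 688×387, giving 688.00 × 344.00; scale factor 0.5443.
So the feature's width is 948.00 × 0.5443 ≈ 516.00.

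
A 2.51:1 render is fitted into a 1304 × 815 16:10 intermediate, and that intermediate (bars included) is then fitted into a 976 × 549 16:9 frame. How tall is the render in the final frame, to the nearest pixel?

350 px

First fit — 2.51:1 into 1304×815 spans the width: 1304.00 × 519.52.
Second fit — the 16:10 canvas into 976×549 spans the height: 878.40 × 549.00 (×0.6736 from 1304×815).
Applying the same ×0.6736: 519.52 → 349.96.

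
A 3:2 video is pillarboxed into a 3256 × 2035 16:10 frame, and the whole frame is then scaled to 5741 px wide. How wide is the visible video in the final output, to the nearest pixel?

5382 px

At 3256×2035 the video is height-limited, so width = 2035 × 3/2 ≈ 3052.50 px.
Scaling 3256 → 5741 is ×1.7632, so the width becomes 3052.50 × 1.7632 ≈ 5382.19 px.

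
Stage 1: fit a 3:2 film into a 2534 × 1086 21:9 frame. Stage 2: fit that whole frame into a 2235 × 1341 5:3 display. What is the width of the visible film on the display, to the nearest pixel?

1437 px

Inside the 2534×1086 canvas the film is height-limited at 1629.00 × 1086.00.
21:9 in 2235×1341: fills the width, so the intermediate becomes 2235.00 × 957.86 — a scale of ×0.8820.
The film scales with it: width 1629.00 × 0.8820 ≈ 1436.79.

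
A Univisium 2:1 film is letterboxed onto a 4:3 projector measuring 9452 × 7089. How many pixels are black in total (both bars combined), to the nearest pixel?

22335076 pixels

Since 2.000 > 1.333, the film is width-limited.
Content height = 9452 × 1/2 ≈ 4726.0000 px.
7089 − 4726.0000 = 2363.0000 px of bars.
Across the 9452-px span: 2363.0000 × 9452 ≈ 22335076 px.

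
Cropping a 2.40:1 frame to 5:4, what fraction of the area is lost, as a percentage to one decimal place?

47.9%

The height stays; only width is cut (since 5:4 is narrower than 2.40:1).
Area ratio = (1.250)/(2.400) = 52.08%; the remaining 47.92% is cropped out.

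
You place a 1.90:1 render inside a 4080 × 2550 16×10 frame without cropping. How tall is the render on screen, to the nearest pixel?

2147 px

1.90:1 (1.900) > 16×10 (1.600), so the render fills the width.
The render is 4080 / 1.900 ≈ 2147.37 px tall.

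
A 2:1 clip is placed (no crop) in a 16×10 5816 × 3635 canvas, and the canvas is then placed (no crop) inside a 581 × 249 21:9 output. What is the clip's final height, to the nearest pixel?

199 px

First fit — 2:1 into 5816×3635 spans the width: 5816.00 × 2908.00.
16×10 in 581×249: fills the height, so the intermediate becomes 398.40 × 249.00 — a scale of ×0.0685.
The clip scales with it: height 2908.00 × 0.0685 ≈ 199.20.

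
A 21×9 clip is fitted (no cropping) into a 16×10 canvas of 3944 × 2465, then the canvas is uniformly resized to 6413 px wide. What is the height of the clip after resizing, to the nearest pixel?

Fitted into 3944×2465, the clip spans the width; its height is 3944 × 9/21 ≈ 1690.29 px.
Scaling 3944 → 6413 is ×1.6260, so the height becomes 1690.29 × 1.6260 ≈ 2748.43 px.

2748 px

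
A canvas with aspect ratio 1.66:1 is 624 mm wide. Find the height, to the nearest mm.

376 mm

Height = 624 / 1.660 = 375.90.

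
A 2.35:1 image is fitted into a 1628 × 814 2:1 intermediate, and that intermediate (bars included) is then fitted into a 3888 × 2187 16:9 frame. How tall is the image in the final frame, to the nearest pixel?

Inside the 1628×814 canvas the image is width-limited at 1628.00 × 692.77.
Second fit — the 2:1 canvas into 3888×2187 spans the width: 3888.00 × 1944.00 (×2.3882 from 1628×814).
Applying the same ×2.3882: 692.77 → 1654.47.

1654 px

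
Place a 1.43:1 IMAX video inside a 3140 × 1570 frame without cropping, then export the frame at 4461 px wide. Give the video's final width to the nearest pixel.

At 3140×1570 the video is height-limited, so width = 1570 × 1.430 ≈ 2245.10 px.
The frame scales by 4461/3140 = 1.4207; 2245.10 × 1.4207 ≈ 3189.61 px.

3190 px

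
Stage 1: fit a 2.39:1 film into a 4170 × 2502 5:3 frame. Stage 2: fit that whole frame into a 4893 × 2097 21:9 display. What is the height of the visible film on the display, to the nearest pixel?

Inside the 4170×2502 canvas the film is width-limited at 4170.00 × 1744.77.
5:3 in 4893×2097: fills the height, so the intermediate becomes 3495.00 × 2097.00 — a scale of ×0.8381.
Applying the same ×0.8381: 1744.77 → 1462.34.

1462 px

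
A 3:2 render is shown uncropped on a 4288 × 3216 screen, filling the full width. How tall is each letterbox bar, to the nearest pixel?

179 px

The render is 4288 × 2/3 ≈ 2858.67 px tall.
Leftover height: 3216 − 2858.67 = 357.33 px → 178.67 each side.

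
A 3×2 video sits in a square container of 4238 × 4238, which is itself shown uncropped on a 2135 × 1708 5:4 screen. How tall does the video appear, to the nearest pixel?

1139 px

Inside the 4238×4238 canvas the video is width-limited at 4238.00 × 2825.33.
Second fit — the square canvas into 2135×1708 spans the height: 1708.00 × 1708.00 (×0.4030 from 4238×4238).
The video scales with it: height 2825.33 × 0.4030 ≈ 1138.67.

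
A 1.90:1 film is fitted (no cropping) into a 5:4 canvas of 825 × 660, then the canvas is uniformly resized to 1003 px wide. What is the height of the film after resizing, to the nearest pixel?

At 825×660 the film is width-limited, so height = 825 / 1.900 ≈ 434.21 px.
The frame scales by 1003/825 = 1.2158; 434.21 × 1.2158 ≈ 527.89 px.

528 px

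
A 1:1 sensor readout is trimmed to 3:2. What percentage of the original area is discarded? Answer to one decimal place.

Going from 1:1 to 3:2 means cutting height while keeping width.
(1.000)/(1.500) ≈ 0.667 of the area survives, leaving 33.33% discarded.

33.3%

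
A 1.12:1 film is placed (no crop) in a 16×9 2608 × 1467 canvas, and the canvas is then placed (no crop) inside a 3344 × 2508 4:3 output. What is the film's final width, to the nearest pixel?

First fit — 1.12:1 into 2608×1467 spans the height: 1643.04 × 1467.00.
The 16×9 canvas is width-limited in 3344×2508, giving 3344.00 × 1881.00; scale factor 1.2822.
Applying the same ×1.2822: 1643.04 → 2106.72.

2107 px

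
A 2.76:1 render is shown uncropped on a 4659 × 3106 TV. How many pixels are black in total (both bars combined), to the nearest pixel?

2.76:1 is wider than 3×2, so it spans the full width.
Content height = 4659 / 2.760 ≈ 1688.0435 px.
Leftover height: 3106 − 1688.0435 = 1417.9565 px.
Bar area = 1417.9565 × 4659 ≈ 6606259 px.

6606259 pixels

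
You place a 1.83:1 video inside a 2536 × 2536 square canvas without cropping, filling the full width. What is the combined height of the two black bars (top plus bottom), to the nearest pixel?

The video is 2536 / 1.830 ≈ 1385.79 px tall.
2536 − 1385.79 = 1150.21 px of bars.

1150 px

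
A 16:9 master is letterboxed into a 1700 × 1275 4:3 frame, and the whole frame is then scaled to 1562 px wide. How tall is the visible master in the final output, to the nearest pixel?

879 px

Fitted into 1700×1275, the master spans the width; its height is 1700 × 9/16 ≈ 956.25 px.
Scaling 1700 → 1562 is ×0.9188, so the height becomes 956.25 × 0.9188 ≈ 878.62 px.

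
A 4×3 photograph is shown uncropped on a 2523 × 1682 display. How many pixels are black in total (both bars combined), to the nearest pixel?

471521 pixels

Since 1.333 < 1.500, the photograph is height-limited.
That makes the image 2242.6667 px wide (1682 × 4/3).
2523 − 2242.6667 = 280.3333 px of bars.
Bar area = 280.3333 × 1682 ≈ 471521 px.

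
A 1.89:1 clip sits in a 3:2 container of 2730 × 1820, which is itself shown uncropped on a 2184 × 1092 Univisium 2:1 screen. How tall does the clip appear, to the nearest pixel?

867 px

Inside the 2730×1820 canvas the clip is width-limited at 2730.00 × 1444.44.
3:2 in 2184×1092: fills the height, so the intermediate becomes 1638.00 × 1092.00 — a scale of ×0.6000.
The clip scales with it: height 1444.44 × 0.6000 ≈ 866.67.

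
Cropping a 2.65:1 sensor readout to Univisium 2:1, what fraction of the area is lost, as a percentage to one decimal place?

Univisium 2:1 is narrower than 2.65:1, so the crop keeps the full height and trims the width.
(2.000)/(2.650) ≈ 0.755 of the area survives, leaving 24.53% discarded.

24.5%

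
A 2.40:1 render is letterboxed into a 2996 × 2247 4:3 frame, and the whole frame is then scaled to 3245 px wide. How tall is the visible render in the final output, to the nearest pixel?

1352 px

In the 2996×2247 frame the render fills the width: height = 2996 / 2.400 ≈ 1248.33 px.
Resizing to 3245 px wide multiplies everything by 1.0831: 1248.33 → 1352.08 px.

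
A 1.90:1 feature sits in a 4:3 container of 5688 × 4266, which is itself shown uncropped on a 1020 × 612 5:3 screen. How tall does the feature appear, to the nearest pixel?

429 px

1.90:1 in 5688×4266: fills the width, so the feature is 5688.00 × 2993.68.
4:3 in 1020×612: fills the height, so the intermediate becomes 816.00 × 612.00 — a scale of ×0.1435.
So the feature's height is 2993.68 × 0.1435 ≈ 429.47.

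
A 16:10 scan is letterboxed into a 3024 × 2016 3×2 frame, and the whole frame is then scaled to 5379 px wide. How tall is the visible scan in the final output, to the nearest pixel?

Fitted into 3024×2016, the scan spans the width; its height is 3024 × 10/16 ≈ 1890.00 px.
Resizing to 5379 px wide multiplies everything by 1.7788: 1890.00 → 3361.88 px.

3362 px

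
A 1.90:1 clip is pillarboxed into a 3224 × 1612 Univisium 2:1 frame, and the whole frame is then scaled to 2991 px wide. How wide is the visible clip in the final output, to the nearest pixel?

2841 px

At 3224×1612 the clip is height-limited, so width = 1612 × 1.900 ≈ 3062.80 px.
Scaling 3224 → 2991 is ×0.9277, so the width becomes 3062.80 × 0.9277 ≈ 2841.45 px.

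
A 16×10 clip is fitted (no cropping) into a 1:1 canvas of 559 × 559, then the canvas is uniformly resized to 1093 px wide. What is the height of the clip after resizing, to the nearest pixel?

At 559×559 the clip is width-limited, so height = 559 × 10/16 ≈ 349.38 px.
Resizing to 1093 px wide multiplies everything by 1.9553: 349.38 → 683.12 px.

683 px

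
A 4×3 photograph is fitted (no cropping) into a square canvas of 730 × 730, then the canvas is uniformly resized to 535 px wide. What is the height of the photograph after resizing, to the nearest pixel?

At 730×730 the photograph is width-limited, so height = 730 × 3/4 ≈ 547.50 px.
Resizing to 535 px wide multiplies everything by 0.7329: 547.50 → 401.25 px.

401 px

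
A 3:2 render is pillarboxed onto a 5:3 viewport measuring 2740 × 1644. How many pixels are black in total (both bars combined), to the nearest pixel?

450456 pixels

3:2 is narrower than 5:3, so it spans the full height.
The render is 1644 × 3/2 ≈ 2466.0000 px wide.
2740 − 2466.0000 = 274.0000 px of bars.
Bar area = 274.0000 × 1644 ≈ 450456 px.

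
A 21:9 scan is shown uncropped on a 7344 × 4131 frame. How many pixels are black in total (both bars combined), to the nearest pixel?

7223349 pixels

21:9 (2.333) > 16×9 (1.778), so the scan fills the width.
That makes the image 3147.4286 px tall (7344 × 9/21).
Leftover height: 4131 − 3147.4286 = 983.5714 px.
Bar area = 983.5714 × 7344 ≈ 7223349 px.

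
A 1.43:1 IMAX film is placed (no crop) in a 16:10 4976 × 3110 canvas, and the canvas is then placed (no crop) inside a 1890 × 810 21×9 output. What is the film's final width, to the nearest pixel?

1158 px

1.43:1 IMAX in 4976×3110: fills the height, so the film is 4447.30 × 3110.00.
The 16:10 canvas is height-limited in 1890×810, giving 1296.00 × 810.00; scale factor 0.2605.
So the film's width is 4447.30 × 0.2605 ≈ 1158.30.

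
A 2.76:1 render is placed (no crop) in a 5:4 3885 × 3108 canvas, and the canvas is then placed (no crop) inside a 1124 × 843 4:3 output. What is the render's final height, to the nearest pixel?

2.76:1 in 3885×3108: fills the width, so the render is 3885.00 × 1407.61.
5:4 in 1124×843: fills the height, so the intermediate becomes 1053.75 × 843.00 — a scale of ×0.2712.
Applying the same ×0.2712: 1407.61 → 381.79.

382 px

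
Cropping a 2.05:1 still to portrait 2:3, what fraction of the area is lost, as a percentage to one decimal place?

The height stays; only width is cut (since portrait 2:3 is narrower than 2.05:1).
Fraction kept = (0.667)/(2.050) ≈ 32.52%, so 67.48% is lost.

67.5%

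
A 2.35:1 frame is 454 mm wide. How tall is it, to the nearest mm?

At 2.35:1, 454 / 2.350 ≈ 193.19.

193 mm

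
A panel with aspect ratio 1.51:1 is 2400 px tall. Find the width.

2400 × 1.510 = 3624.

3624 px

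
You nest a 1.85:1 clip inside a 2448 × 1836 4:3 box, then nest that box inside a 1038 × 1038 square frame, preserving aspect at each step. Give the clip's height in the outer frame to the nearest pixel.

561 px

1.85:1 in 2448×1836: fills the width, so the clip is 2448.00 × 1323.24.
4:3 in 1038×1038: fills the width, so the intermediate becomes 1038.00 × 778.50 — a scale of ×0.4240.
Applying the same ×0.4240: 1323.24 → 561.08.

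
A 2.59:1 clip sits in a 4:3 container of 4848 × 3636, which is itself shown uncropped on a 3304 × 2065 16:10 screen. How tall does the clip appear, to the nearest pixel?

First fit — 2.59:1 into 4848×3636 spans the width: 4848.00 × 1871.81.
4:3 in 3304×2065: fills the height, so the intermediate becomes 2753.33 × 2065.00 — a scale of ×0.5679.
Applying the same ×0.5679: 1871.81 → 1063.06.

1063 px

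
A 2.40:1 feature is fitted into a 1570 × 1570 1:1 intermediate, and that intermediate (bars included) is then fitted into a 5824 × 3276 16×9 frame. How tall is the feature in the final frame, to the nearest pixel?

1365 px

First fit — 2.40:1 into 1570×1570 spans the width: 1570.00 × 654.17.
Second fit — the 1:1 canvas into 5824×3276 spans the height: 3276.00 × 3276.00 (×2.0866 from 1570×1570).
So the feature's height is 654.17 × 2.0866 ≈ 1365.00.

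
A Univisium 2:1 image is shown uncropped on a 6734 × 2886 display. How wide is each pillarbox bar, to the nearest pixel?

Univisium 2:1 is narrower than 21×9, so it spans the full height.
The image is 2886 × 2/1 ≈ 5772.00 px wide.
Leftover width: 6734 − 5772.00 = 962.00 px → 481.00 each side.

481 px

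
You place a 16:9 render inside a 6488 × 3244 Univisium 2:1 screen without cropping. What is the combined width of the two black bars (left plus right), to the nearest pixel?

721 px

Since 1.778 < 2.000, the render is height-limited.
That makes the image 5767.11 px wide (3244 × 16/9).
Black = 6488 − 5767.11 = 720.89 px.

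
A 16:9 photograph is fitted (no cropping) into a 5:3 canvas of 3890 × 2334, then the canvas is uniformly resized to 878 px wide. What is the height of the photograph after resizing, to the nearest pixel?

494 px

Fitted into 3890×2334, the photograph spans the width; its height is 3890 × 9/16 ≈ 2188.12 px.
Scaling 3890 → 878 is ×0.2257, so the height becomes 2188.12 × 0.2257 ≈ 493.88 px.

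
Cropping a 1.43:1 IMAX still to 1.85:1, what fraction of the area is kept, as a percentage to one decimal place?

77.3%

Going from 1.43:1 IMAX to 1.85:1 means cutting height while keeping width.
Area ratio = (1.430)/(1.850) = 77.30% retained.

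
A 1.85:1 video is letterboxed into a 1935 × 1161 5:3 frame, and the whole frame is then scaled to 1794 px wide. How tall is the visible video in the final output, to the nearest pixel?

In the 1935×1161 frame the video fills the width: height = 1935 / 1.850 ≈ 1045.95 px.
Resizing to 1794 px wide multiplies everything by 0.9271: 1045.95 → 969.73 px.

970 px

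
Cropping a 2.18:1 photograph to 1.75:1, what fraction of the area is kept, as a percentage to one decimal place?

1.75:1 is narrower than 2.18:1, so the crop keeps the full height and trims the width.
Fraction kept = (1.750)/(2.180) ≈ 80.28%.

80.3%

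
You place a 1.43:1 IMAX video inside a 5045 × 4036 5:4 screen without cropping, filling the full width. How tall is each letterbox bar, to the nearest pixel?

254 px

The video is 5045 / 1.430 ≈ 3527.97 px tall.
4036 − 3527.97 = 508.03 px of bars (254.01 each).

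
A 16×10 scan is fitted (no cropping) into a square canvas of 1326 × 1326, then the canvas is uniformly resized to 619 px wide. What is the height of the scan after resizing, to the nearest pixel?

At 1326×1326 the scan is width-limited, so height = 1326 × 10/16 ≈ 828.75 px.
Scaling 1326 → 619 is ×0.4668, so the height becomes 828.75 × 0.4668 ≈ 386.88 px.

387 px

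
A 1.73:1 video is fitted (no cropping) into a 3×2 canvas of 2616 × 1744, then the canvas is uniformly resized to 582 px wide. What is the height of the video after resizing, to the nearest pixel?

336 px

Fitted into 2616×1744, the video spans the width; its height is 2616 / 1.730 ≈ 1512.14 px.
Scaling 2616 → 582 is ×0.2225, so the height becomes 1512.14 × 0.2225 ≈ 336.42 px.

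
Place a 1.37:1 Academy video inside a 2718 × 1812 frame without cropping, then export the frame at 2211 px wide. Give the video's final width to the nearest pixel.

2019 px

In the 2718×1812 frame the video fills the height: width = 1812 × 1.370 ≈ 2482.44 px.
Resizing to 2211 px wide multiplies everything by 0.8135: 2482.44 → 2019.38 px.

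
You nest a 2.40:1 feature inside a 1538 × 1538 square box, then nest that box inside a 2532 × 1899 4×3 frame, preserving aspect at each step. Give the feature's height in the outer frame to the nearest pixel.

First fit — 2.40:1 into 1538×1538 spans the width: 1538.00 × 640.83.
The square canvas is height-limited in 2532×1899, giving 1899.00 × 1899.00; scale factor 1.2347.
Applying the same ×1.2347: 640.83 → 791.25.

791 px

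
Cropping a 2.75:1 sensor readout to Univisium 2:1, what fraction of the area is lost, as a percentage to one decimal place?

Going from 2.75:1 to Univisium 2:1 means cutting width while keeping height.
(2.000)/(2.750) ≈ 0.727 of the area survives, leaving 27.27% discarded.

27.3%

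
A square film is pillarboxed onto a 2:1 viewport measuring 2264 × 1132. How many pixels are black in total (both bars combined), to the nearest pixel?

1281424 pixels

Since 1.000 < 2.000, the film is height-limited.
Content width = 1132 × 1/1 ≈ 1132.0000 px.
Black = 2264 − 1132.0000 = 1132.0000 px.
Bar area = 1132.0000 × 1132 ≈ 1281424 px.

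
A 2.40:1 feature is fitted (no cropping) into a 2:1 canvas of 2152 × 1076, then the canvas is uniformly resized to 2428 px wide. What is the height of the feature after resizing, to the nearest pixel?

At 2152×1076 the feature is width-limited, so height = 2152 / 2.400 ≈ 896.67 px.
The frame scales by 2428/2152 = 1.1283; 896.67 × 1.1283 ≈ 1011.67 px.

1012 px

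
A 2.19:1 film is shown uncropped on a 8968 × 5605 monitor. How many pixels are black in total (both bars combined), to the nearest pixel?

2.19:1 is wider than 16:10, so it spans the full width.
Content height = 8968 / 2.190 ≈ 4094.9772 px.
Leftover height: 5605 − 4094.9772 = 1510.0228 px.
Across the 8968-px span: 1510.0228 × 8968 ≈ 13541885 px.

13541885 pixels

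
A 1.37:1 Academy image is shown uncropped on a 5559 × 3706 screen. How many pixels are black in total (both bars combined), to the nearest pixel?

1.37:1 Academy is narrower than 3×2, so it spans the full height.
The image is 3706 × 1.370 ≈ 5077.2200 px wide.
Black = 5559 − 5077.2200 = 481.7800 px.
Bar area = 481.7800 × 3706 ≈ 1785477 px.

1785477 pixels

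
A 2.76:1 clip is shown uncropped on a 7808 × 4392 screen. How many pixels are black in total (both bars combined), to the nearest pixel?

2.76:1 is wider than 16:9, so it spans the full width.
Content height = 7808 / 2.760 ≈ 2828.9855 px.
Black = 4392 − 2828.9855 = 1563.0145 px.
Across the 7808-px span: 1563.0145 × 7808 ≈ 12204017 px.

12204017 pixels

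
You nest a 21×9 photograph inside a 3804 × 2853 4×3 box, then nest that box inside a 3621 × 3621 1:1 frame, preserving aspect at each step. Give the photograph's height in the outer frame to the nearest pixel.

21×9 in 3804×2853: fills the width, so the photograph is 3804.00 × 1630.29.
Second fit — the 4×3 canvas into 3621×3621 spans the width: 3621.00 × 2715.75 (×0.9519 from 3804×2853).
Applying the same ×0.9519: 1630.29 → 1551.86.

1552 px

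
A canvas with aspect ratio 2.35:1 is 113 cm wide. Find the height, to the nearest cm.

113 / 2.350 = 48.09.

48 cm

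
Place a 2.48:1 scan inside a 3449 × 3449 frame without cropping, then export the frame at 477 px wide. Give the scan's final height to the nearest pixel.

192 px

Fitted into 3449×3449, the scan spans the width; its height is 3449 / 2.480 ≈ 1390.73 px.
The frame scales by 477/3449 = 0.1383; 1390.73 × 0.1383 ≈ 192.34 px.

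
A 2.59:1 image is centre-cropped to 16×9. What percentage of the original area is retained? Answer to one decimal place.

The height stays; only width is cut (since 16×9 is narrower than 2.59:1).
(1.778)/(2.590) ≈ 0.686 of the area survives.

68.6%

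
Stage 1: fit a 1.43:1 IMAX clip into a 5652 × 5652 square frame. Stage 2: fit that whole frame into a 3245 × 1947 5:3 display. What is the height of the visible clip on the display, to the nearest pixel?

1.43:1 IMAX in 5652×5652: fills the width, so the clip is 5652.00 × 3952.45.
Second fit — the square canvas into 3245×1947 spans the height: 1947.00 × 1947.00 (×0.3445 from 5652×5652).
So the clip's height is 3952.45 × 0.3445 ≈ 1361.54.

1362 px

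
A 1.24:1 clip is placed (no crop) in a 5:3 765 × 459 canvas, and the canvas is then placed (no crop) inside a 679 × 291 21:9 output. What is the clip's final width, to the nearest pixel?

Inside the 765×459 canvas the clip is height-limited at 569.16 × 459.00.
Second fit — the 5:3 canvas into 679×291 spans the height: 485.00 × 291.00 (×0.6340 from 765×459).
The clip scales with it: width 569.16 × 0.6340 ≈ 360.84.

361 px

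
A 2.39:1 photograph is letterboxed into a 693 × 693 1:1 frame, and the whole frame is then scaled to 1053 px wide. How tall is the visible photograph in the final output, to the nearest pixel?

441 px

In the 693×693 frame the photograph fills the width: height = 693 / 2.390 ≈ 289.96 px.
Resizing to 1053 px wide multiplies everything by 1.5195: 289.96 → 440.59 px.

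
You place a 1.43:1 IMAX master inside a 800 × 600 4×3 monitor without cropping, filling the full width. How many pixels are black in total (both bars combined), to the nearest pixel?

32448 pixels

That makes the image 559.4406 px tall (800 / 1.430).
600 − 559.4406 = 40.5594 px of bars.
Across the 800-px span: 40.5594 × 800 ≈ 32448 px.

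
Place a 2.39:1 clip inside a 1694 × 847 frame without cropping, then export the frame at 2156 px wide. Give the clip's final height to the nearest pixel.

At 1694×847 the clip is width-limited, so height = 1694 / 2.390 ≈ 708.79 px.
The frame scales by 2156/1694 = 1.2727; 708.79 × 1.2727 ≈ 902.09 px.

902 px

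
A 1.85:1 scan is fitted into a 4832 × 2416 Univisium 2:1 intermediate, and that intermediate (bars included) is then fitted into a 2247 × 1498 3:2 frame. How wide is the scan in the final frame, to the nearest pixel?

Inside the 4832×2416 canvas the scan is height-limited at 4469.60 × 2416.00.
The Univisium 2:1 canvas is width-limited in 2247×1498, giving 2247.00 × 1123.50; scale factor 0.4650.
Applying the same ×0.4650: 4469.60 → 2078.47.

2078 px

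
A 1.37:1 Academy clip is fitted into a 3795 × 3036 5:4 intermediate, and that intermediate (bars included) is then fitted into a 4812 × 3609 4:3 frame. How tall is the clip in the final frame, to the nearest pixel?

3293 px

1.37:1 Academy in 3795×3036: fills the width, so the clip is 3795.00 × 2770.07.
5:4 in 4812×3609: fills the height, so the intermediate becomes 4511.25 × 3609.00 — a scale of ×1.1887.
Applying the same ×1.1887: 2770.07 → 3292.88.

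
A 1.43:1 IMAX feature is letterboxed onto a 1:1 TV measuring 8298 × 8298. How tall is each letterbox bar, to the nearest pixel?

1248 px

1.43:1 IMAX (1.430) > 1:1 (1.000), so the feature fills the width.
Content height = 8298 / 1.430 ≈ 5802.80 px.
8298 − 5802.80 = 2495.20 px of bars (1247.60 each).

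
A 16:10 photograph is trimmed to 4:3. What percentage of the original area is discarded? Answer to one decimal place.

4:3 is narrower than 16:10, so the crop keeps the full height and trims the width.
Fraction kept = (1.333)/(1.600) ≈ 83.33%, so 16.67% is lost.

16.7%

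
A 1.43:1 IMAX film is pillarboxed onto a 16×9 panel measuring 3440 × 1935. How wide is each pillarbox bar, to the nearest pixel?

336 px

1.43:1 IMAX is narrower than 16×9, so it spans the full height.
That makes the image 2767.05 px wide (1935 × 1.430).
3440 − 2767.05 = 672.95 px of bars (336.48 each).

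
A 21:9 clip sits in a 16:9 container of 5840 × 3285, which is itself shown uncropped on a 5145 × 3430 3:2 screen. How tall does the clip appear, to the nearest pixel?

2205 px

21:9 in 5840×3285: fills the width, so the clip is 5840.00 × 2502.86.
Second fit — the 16:9 canvas into 5145×3430 spans the width: 5145.00 × 2894.06 (×0.8810 from 5840×3285).
Applying the same ×0.8810: 2502.86 → 2205.00.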